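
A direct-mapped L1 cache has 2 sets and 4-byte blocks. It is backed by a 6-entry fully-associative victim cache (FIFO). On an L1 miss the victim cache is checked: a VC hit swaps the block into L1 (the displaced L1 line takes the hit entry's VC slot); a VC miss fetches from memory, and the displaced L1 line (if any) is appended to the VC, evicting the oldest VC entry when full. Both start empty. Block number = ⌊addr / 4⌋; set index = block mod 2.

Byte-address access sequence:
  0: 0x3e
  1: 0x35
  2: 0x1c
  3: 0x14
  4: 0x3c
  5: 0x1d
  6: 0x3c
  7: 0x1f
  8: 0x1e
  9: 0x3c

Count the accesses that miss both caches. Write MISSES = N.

MISSES = 4

0: 0x3e (blk 15, set 1) → MISS  vc=[]
1: 0x35 (blk 13, set 1) → MISS  vc=[15]
2: 0x1c (blk 7, set 1) → MISS  vc=[15, 13]
3: 0x14 (blk 5, set 1) → MISS  vc=[15, 13, 7]
4: 0x3c (blk 15, set 1) → VC-HIT  vc=[5, 13, 7]
5: 0x1d (blk 7, set 1) → VC-HIT  vc=[5, 13, 15]
6: 0x3c (blk 15, set 1) → VC-HIT  vc=[5, 13, 7]
7: 0x1f (blk 7, set 1) → VC-HIT  vc=[5, 13, 15]
8: 0x1e (blk 7, set 1) → L1-HIT  vc=[5, 13, 15]
9: 0x3c (blk 15, set 1) → VC-HIT  vc=[5, 13, 7]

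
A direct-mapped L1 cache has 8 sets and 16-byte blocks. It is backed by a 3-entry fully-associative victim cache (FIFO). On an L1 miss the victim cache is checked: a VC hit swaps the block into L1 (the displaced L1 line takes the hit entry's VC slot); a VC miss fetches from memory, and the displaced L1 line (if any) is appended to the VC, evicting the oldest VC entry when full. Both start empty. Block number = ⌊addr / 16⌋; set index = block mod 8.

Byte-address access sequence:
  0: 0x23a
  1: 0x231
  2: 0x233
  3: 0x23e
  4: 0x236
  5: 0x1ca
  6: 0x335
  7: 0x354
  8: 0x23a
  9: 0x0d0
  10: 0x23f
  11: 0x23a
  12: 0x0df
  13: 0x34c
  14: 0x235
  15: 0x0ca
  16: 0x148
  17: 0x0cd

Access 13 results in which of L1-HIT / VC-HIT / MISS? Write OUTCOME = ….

  [0] addr=0x23a blk=35 s=3: MISS | VC []
  [1] addr=0x231 blk=35 s=3: L1-HIT | VC []
  [2] addr=0x233 blk=35 s=3: L1-HIT | VC []
  [3] addr=0x23e blk=35 s=3: L1-HIT | VC []
  [4] addr=0x236 blk=35 s=3: L1-HIT | VC []
  [5] addr=0x1ca blk=28 s=4: MISS | VC []
  [6] addr=0x335 blk=51 s=3: MISS | VC [35]
  [7] addr=0x354 blk=53 s=5: MISS | VC [35]
  [8] addr=0x23a blk=35 s=3: VC-HIT | VC [51]
  [9] addr=0xd0 blk=13 s=5: MISS | VC [51, 53]
  [10] addr=0x23f blk=35 s=3: L1-HIT | VC [51, 53]
  [11] addr=0x23a blk=35 s=3: L1-HIT | VC [51, 53]
  [12] addr=0xdf blk=13 s=5: L1-HIT | VC [51, 53]
  [13] addr=0x34c blk=52 s=4: MISS | VC [51, 53, 28]
  [14] addr=0x235 blk=35 s=3: L1-HIT | VC [51, 53, 28]
  [15] addr=0xca blk=12 s=4: MISS | VC [53, 28, 52]
  [16] addr=0x148 blk=20 s=4: MISS | VC [28, 52, 12]
  [17] addr=0xcd blk=12 s=4: VC-HIT | VC [28, 52, 20]

OUTCOME = MISS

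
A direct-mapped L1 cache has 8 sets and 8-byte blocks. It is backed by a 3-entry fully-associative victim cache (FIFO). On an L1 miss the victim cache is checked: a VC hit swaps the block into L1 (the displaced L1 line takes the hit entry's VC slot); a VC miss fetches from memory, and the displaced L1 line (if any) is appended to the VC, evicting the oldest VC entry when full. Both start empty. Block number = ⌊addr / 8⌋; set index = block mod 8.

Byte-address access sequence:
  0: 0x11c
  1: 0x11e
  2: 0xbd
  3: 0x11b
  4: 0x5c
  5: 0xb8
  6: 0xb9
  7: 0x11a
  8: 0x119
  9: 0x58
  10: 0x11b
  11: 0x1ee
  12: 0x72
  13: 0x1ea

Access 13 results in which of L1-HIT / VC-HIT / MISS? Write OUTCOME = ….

  [0] addr=0x11c blk=35 s=3: MISS | VC []
  [1] addr=0x11e blk=35 s=3: L1-HIT | VC []
  [2] addr=0xbd blk=23 s=7: MISS | VC []
  [3] addr=0x11b blk=35 s=3: L1-HIT | VC []
  [4] addr=0x5c blk=11 s=3: MISS | VC [35]
  [5] addr=0xb8 blk=23 s=7: L1-HIT | VC [35]
  [6] addr=0xb9 blk=23 s=7: L1-HIT | VC [35]
  [7] addr=0x11a blk=35 s=3: VC-HIT | VC [11]
  [8] addr=0x119 blk=35 s=3: L1-HIT | VC [11]
  [9] addr=0x58 blk=11 s=3: VC-HIT | VC [35]
  [10] addr=0x11b blk=35 s=3: VC-HIT | VC [11]
  [11] addr=0x1ee blk=61 s=5: MISS | VC [11]
  [12] addr=0x72 blk=14 s=6: MISS | VC [11]
  [13] addr=0x1ea blk=61 s=5: L1-HIT | VC [11]

OUTCOME = L1-HIT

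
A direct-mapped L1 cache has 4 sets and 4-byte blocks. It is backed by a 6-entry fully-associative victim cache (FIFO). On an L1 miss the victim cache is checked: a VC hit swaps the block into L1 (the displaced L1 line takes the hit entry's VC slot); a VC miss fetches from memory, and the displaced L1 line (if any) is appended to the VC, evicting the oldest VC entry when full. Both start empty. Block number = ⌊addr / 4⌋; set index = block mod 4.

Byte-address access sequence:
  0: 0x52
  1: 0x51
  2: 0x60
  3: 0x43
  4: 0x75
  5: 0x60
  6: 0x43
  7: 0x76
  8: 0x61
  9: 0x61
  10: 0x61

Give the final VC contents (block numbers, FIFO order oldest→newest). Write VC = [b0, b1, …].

0: 0x52 (blk 20, set 0) → MISS  vc=[]
1: 0x51 (blk 20, set 0) → L1-HIT  vc=[]
2: 0x60 (blk 24, set 0) → MISS  vc=[20]
3: 0x43 (blk 16, set 0) → MISS  vc=[20, 24]
4: 0x75 (blk 29, set 1) → MISS  vc=[20, 24]
5: 0x60 (blk 24, set 0) → VC-HIT  vc=[20, 16]
6: 0x43 (blk 16, set 0) → VC-HIT  vc=[20, 24]
7: 0x76 (blk 29, set 1) → L1-HIT  vc=[20, 24]
8: 0x61 (blk 24, set 0) → VC-HIT  vc=[20, 16]
9: 0x61 (blk 24, set 0) → L1-HIT  vc=[20, 16]
10: 0x61 (blk 24, set 0) → L1-HIT  vc=[20, 16]

VC = [20, 16]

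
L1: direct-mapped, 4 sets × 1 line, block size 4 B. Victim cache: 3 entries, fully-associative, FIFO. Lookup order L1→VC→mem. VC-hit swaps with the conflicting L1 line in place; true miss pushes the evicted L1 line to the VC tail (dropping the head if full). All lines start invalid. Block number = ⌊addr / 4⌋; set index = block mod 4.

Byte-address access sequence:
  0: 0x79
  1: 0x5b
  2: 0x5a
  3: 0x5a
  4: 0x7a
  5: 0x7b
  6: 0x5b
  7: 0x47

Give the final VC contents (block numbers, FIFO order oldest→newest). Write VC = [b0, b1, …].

VC = [30]

0: 0x79 (blk 30, set 2) → MISS  vc=[]
1: 0x5b (blk 22, set 2) → MISS  vc=[30]
2: 0x5a (blk 22, set 2) → L1-HIT  vc=[30]
3: 0x5a (blk 22, set 2) → L1-HIT  vc=[30]
4: 0x7a (blk 30, set 2) → VC-HIT  vc=[22]
5: 0x7b (blk 30, set 2) → L1-HIT  vc=[22]
6: 0x5b (blk 22, set 2) → VC-HIT  vc=[30]
7: 0x47 (blk 17, set 1) → MISS  vc=[30]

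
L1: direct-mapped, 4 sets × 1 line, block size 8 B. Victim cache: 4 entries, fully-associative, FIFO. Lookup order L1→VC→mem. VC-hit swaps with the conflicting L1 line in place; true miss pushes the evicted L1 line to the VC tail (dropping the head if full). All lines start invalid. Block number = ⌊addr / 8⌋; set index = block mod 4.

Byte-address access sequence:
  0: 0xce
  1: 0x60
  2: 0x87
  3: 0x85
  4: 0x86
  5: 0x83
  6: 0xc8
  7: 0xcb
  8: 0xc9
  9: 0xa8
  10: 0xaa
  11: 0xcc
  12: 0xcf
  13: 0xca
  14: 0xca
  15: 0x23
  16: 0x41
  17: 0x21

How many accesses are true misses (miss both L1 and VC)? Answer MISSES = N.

MISSES = 6

#0 0xce→b25/s1 MISS; vc=[]
#1 0x60→b12/s0 MISS; vc=[]
#2 0x87→b16/s0 MISS; vc=[12]
#3 0x85→b16/s0 L1-HIT; vc=[12]
#4 0x86→b16/s0 L1-HIT; vc=[12]
#5 0x83→b16/s0 L1-HIT; vc=[12]
#6 0xc8→b25/s1 L1-HIT; vc=[12]
#7 0xcb→b25/s1 L1-HIT; vc=[12]
#8 0xc9→b25/s1 L1-HIT; vc=[12]
#9 0xa8→b21/s1 MISS; vc=[12,25]
#10 0xaa→b21/s1 L1-HIT; vc=[12,25]
#11 0xcc→b25/s1 VC-HIT; vc=[12,21]
#12 0xcf→b25/s1 L1-HIT; vc=[12,21]
#13 0xca→b25/s1 L1-HIT; vc=[12,21]
#14 0xca→b25/s1 L1-HIT; vc=[12,21]
#15 0x23→b4/s0 MISS; vc=[12,21,16]
#16 0x41→b8/s0 MISS; vc=[12,21,16,4]
#17 0x21→b4/s0 VC-HIT; vc=[12,21,16,8]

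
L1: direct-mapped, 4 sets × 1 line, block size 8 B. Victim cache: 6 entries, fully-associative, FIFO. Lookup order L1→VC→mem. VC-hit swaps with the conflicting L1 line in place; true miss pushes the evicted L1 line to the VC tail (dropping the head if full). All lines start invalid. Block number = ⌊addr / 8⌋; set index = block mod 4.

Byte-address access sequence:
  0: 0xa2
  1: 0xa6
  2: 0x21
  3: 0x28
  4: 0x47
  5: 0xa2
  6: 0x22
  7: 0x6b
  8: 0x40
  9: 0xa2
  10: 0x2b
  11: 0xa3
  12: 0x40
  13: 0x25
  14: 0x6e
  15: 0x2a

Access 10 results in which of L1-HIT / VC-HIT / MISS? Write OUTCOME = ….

OUTCOME = VC-HIT

0: 0xa2 (blk 20, set 0) → MISS  vc=[]
1: 0xa6 (blk 20, set 0) → L1-HIT  vc=[]
2: 0x21 (blk 4, set 0) → MISS  vc=[20]
3: 0x28 (blk 5, set 1) → MISS  vc=[20]
4: 0x47 (blk 8, set 0) → MISS  vc=[20, 4]
5: 0xa2 (blk 20, set 0) → VC-HIT  vc=[8, 4]
6: 0x22 (blk 4, set 0) → VC-HIT  vc=[8, 20]
7: 0x6b (blk 13, set 1) → MISS  vc=[8, 20, 5]
8: 0x40 (blk 8, set 0) → VC-HIT  vc=[4, 20, 5]
9: 0xa2 (blk 20, set 0) → VC-HIT  vc=[4, 8, 5]
10: 0x2b (blk 5, set 1) → VC-HIT  vc=[4, 8, 13]
11: 0xa3 (blk 20, set 0) → L1-HIT  vc=[4, 8, 13]
12: 0x40 (blk 8, set 0) → VC-HIT  vc=[4, 20, 13]
13: 0x25 (blk 4, set 0) → VC-HIT  vc=[8, 20, 13]
14: 0x6e (blk 13, set 1) → VC-HIT  vc=[8, 20, 5]
15: 0x2a (blk 5, set 1) → VC-HIT  vc=[8, 20, 13]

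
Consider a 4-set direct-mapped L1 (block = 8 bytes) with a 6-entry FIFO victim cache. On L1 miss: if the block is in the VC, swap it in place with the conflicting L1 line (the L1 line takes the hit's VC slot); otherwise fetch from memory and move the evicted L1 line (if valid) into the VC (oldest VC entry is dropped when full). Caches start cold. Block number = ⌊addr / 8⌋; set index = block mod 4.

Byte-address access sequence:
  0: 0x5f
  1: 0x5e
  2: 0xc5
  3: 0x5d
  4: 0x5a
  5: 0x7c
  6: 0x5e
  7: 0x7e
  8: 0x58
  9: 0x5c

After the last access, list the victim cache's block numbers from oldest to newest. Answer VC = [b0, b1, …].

VC = [15]

0: 0x5f (blk 11, set 3) → MISS  vc=[]
1: 0x5e (blk 11, set 3) → L1-HIT  vc=[]
2: 0xc5 (blk 24, set 0) → MISS  vc=[]
3: 0x5d (blk 11, set 3) → L1-HIT  vc=[]
4: 0x5a (blk 11, set 3) → L1-HIT  vc=[]
5: 0x7c (blk 15, set 3) → MISS  vc=[11]
6: 0x5e (blk 11, set 3) → VC-HIT  vc=[15]
7: 0x7e (blk 15, set 3) → VC-HIT  vc=[11]
8: 0x58 (blk 11, set 3) → VC-HIT  vc=[15]
9: 0x5c (blk 11, set 3) → L1-HIT  vc=[15]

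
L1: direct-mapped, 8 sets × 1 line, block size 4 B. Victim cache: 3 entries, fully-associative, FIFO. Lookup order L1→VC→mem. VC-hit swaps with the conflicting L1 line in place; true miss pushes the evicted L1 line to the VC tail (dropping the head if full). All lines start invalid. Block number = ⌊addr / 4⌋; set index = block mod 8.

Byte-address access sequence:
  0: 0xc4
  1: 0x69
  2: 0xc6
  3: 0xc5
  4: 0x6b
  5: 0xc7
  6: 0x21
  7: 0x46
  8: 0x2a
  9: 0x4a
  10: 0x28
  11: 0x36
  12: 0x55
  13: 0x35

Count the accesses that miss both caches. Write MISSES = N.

MISSES = 8

  [0] addr=0xc4 blk=49 s=1: MISS | VC []
  [1] addr=0x69 blk=26 s=2: MISS | VC []
  [2] addr=0xc6 blk=49 s=1: L1-HIT | VC []
  [3] addr=0xc5 blk=49 s=1: L1-HIT | VC []
  [4] addr=0x6b blk=26 s=2: L1-HIT | VC []
  [5] addr=0xc7 blk=49 s=1: L1-HIT | VC []
  [6] addr=0x21 blk=8 s=0: MISS | VC []
  [7] addr=0x46 blk=17 s=1: MISS | VC [49]
  [8] addr=0x2a blk=10 s=2: MISS | VC [49, 26]
  [9] addr=0x4a blk=18 s=2: MISS | VC [49, 26, 10]
  [10] addr=0x28 blk=10 s=2: VC-HIT | VC [49, 26, 18]
  [11] addr=0x36 blk=13 s=5: MISS | VC [49, 26, 18]
  [12] addr=0x55 blk=21 s=5: MISS | VC [26, 18, 13]
  [13] addr=0x35 blk=13 s=5: VC-HIT | VC [26, 18, 21]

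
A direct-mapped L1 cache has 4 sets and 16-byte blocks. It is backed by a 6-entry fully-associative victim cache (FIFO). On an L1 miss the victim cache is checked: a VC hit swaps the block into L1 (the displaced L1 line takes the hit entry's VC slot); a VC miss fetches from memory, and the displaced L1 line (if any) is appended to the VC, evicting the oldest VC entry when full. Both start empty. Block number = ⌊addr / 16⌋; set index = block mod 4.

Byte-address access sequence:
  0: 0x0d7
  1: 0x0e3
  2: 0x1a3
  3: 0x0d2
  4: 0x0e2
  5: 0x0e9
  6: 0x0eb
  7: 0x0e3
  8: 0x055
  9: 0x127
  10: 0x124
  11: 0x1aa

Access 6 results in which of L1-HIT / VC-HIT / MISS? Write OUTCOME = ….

OUTCOME = L1-HIT

0: 0xd7 (blk 13, set 1) → MISS  vc=[]
1: 0xe3 (blk 14, set 2) → MISS  vc=[]
2: 0x1a3 (blk 26, set 2) → MISS  vc=[14]
3: 0xd2 (blk 13, set 1) → L1-HIT  vc=[14]
4: 0xe2 (blk 14, set 2) → VC-HIT  vc=[26]
5: 0xe9 (blk 14, set 2) → L1-HIT  vc=[26]
6: 0xeb (blk 14, set 2) → L1-HIT  vc=[26]
7: 0xe3 (blk 14, set 2) → L1-HIT  vc=[26]
8: 0x55 (blk 5, set 1) → MISS  vc=[26, 13]
9: 0x127 (blk 18, set 2) → MISS  vc=[26, 13, 14]
10: 0x124 (blk 18, set 2) → L1-HIT  vc=[26, 13, 14]
11: 0x1aa (blk 26, set 2) → VC-HIT  vc=[18, 13, 14]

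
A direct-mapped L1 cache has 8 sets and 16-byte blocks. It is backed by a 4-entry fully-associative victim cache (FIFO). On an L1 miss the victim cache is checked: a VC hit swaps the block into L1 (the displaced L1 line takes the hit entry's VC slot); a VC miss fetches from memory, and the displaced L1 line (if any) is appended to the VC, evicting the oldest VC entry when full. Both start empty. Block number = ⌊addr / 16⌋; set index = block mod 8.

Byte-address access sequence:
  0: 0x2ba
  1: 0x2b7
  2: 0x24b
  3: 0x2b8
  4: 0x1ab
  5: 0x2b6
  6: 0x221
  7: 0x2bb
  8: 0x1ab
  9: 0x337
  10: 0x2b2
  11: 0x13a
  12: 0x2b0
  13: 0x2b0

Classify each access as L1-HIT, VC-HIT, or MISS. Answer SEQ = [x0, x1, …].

  [0] addr=0x2ba blk=43 s=3: MISS | VC []
  [1] addr=0x2b7 blk=43 s=3: L1-HIT | VC []
  [2] addr=0x24b blk=36 s=4: MISS | VC []
  [3] addr=0x2b8 blk=43 s=3: L1-HIT | VC []
  [4] addr=0x1ab blk=26 s=2: MISS | VC []
  [5] addr=0x2b6 blk=43 s=3: L1-HIT | VC []
  [6] addr=0x221 blk=34 s=2: MISS | VC [26]
  [7] addr=0x2bb blk=43 s=3: L1-HIT | VC [26]
  [8] addr=0x1ab blk=26 s=2: VC-HIT | VC [34]
  [9] addr=0x337 blk=51 s=3: MISS | VC [34, 43]
  [10] addr=0x2b2 blk=43 s=3: VC-HIT | VC [34, 51]
  [11] addr=0x13a blk=19 s=3: MISS | VC [34, 51, 43]
  [12] addr=0x2b0 blk=43 s=3: VC-HIT | VC [34, 51, 19]
  [13] addr=0x2b0 blk=43 s=3: L1-HIT | VC [34, 51, 19]

SEQ = [MISS, L1-HIT, MISS, L1-HIT, MISS, L1-HIT, MISS, L1-HIT, VC-HIT, MISS, VC-HIT, MISS, VC-HIT, L1-HIT]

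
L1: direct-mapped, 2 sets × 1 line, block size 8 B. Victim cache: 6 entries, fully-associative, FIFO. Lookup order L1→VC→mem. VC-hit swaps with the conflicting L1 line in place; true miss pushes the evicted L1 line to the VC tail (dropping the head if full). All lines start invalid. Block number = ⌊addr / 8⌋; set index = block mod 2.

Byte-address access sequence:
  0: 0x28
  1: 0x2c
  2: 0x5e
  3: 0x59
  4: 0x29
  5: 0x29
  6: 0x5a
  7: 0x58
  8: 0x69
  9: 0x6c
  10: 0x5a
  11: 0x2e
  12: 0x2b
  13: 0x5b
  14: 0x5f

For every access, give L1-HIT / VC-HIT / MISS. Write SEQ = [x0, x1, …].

SEQ = [MISS, L1-HIT, MISS, L1-HIT, VC-HIT, L1-HIT, VC-HIT, L1-HIT, MISS, L1-HIT, VC-HIT, VC-HIT, L1-HIT, VC-HIT, L1-HIT]

0: 0x28 (blk 5, set 1) → MISS  vc=[]
1: 0x2c (blk 5, set 1) → L1-HIT  vc=[]
2: 0x5e (blk 11, set 1) → MISS  vc=[5]
3: 0x59 (blk 11, set 1) → L1-HIT  vc=[5]
4: 0x29 (blk 5, set 1) → VC-HIT  vc=[11]
5: 0x29 (blk 5, set 1) → L1-HIT  vc=[11]
6: 0x5a (blk 11, set 1) → VC-HIT  vc=[5]
7: 0x58 (blk 11, set 1) → L1-HIT  vc=[5]
8: 0x69 (blk 13, set 1) → MISS  vc=[5, 11]
9: 0x6c (blk 13, set 1) → L1-HIT  vc=[5, 11]
10: 0x5a (blk 11, set 1) → VC-HIT  vc=[5, 13]
11: 0x2e (blk 5, set 1) → VC-HIT  vc=[11, 13]
12: 0x2b (blk 5, set 1) → L1-HIT  vc=[11, 13]
13: 0x5b (blk 11, set 1) → VC-HIT  vc=[5, 13]
14: 0x5f (blk 11, set 1) → L1-HIT  vc=[5, 13]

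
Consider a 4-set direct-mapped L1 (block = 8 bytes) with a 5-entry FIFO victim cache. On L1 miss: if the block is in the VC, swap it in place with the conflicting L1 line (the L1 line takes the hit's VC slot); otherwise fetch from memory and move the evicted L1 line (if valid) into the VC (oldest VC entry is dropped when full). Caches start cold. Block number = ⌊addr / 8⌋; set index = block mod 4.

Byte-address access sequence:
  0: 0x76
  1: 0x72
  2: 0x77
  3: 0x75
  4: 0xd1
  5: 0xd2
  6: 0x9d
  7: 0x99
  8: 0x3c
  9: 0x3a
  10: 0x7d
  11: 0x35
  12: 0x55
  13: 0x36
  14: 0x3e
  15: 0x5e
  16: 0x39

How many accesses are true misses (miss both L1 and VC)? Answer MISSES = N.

MISSES = 8

#0 0x76→b14/s2 MISS; vc=[]
#1 0x72→b14/s2 L1-HIT; vc=[]
#2 0x77→b14/s2 L1-HIT; vc=[]
#3 0x75→b14/s2 L1-HIT; vc=[]
#4 0xd1→b26/s2 MISS; vc=[14]
#5 0xd2→b26/s2 L1-HIT; vc=[14]
#6 0x9d→b19/s3 MISS; vc=[14]
#7 0x99→b19/s3 L1-HIT; vc=[14]
#8 0x3c→b7/s3 MISS; vc=[14,19]
#9 0x3a→b7/s3 L1-HIT; vc=[14,19]
#10 0x7d→b15/s3 MISS; vc=[14,19,7]
#11 0x35→b6/s2 MISS; vc=[14,19,7,26]
#12 0x55→b10/s2 MISS; vc=[14,19,7,26,6]
#13 0x36→b6/s2 VC-HIT; vc=[14,19,7,26,10]
#14 0x3e→b7/s3 VC-HIT; vc=[14,19,15,26,10]
#15 0x5e→b11/s3 MISS; vc=[19,15,26,10,7]
#16 0x39→b7/s3 VC-HIT; vc=[19,15,26,10,11]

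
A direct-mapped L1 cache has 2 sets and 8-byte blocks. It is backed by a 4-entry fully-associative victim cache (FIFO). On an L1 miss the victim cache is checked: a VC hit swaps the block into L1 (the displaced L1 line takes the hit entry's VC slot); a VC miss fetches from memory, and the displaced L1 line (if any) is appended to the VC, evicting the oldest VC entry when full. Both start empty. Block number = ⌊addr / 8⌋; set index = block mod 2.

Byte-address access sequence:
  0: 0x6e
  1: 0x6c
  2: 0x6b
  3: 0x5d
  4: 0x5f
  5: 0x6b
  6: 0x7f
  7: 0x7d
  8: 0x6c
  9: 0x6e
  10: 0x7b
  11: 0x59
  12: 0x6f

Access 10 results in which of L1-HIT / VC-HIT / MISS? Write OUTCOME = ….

OUTCOME = VC-HIT

#0 0x6e→b13/s1 MISS; vc=[]
#1 0x6c→b13/s1 L1-HIT; vc=[]
#2 0x6b→b13/s1 L1-HIT; vc=[]
#3 0x5d→b11/s1 MISS; vc=[13]
#4 0x5f→b11/s1 L1-HIT; vc=[13]
#5 0x6b→b13/s1 VC-HIT; vc=[11]
#6 0x7f→b15/s1 MISS; vc=[11,13]
#7 0x7d→b15/s1 L1-HIT; vc=[11,13]
#8 0x6c→b13/s1 VC-HIT; vc=[11,15]
#9 0x6e→b13/s1 L1-HIT; vc=[11,15]
#10 0x7b→b15/s1 VC-HIT; vc=[11,13]
#11 0x59→b11/s1 VC-HIT; vc=[15,13]
#12 0x6f→b13/s1 VC-HIT; vc=[15,11]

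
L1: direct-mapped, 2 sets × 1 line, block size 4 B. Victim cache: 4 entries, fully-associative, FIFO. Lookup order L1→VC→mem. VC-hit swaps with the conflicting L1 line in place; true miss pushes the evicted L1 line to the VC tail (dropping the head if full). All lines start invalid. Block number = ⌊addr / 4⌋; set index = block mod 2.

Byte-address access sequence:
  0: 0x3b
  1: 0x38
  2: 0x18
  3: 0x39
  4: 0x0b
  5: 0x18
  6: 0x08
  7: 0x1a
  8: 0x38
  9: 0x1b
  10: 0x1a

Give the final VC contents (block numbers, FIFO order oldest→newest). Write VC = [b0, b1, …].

0: 0x3b (blk 14, set 0) → MISS  vc=[]
1: 0x38 (blk 14, set 0) → L1-HIT  vc=[]
2: 0x18 (blk 6, set 0) → MISS  vc=[14]
3: 0x39 (blk 14, set 0) → VC-HIT  vc=[6]
4: 0xb (blk 2, set 0) → MISS  vc=[6, 14]
5: 0x18 (blk 6, set 0) → VC-HIT  vc=[2, 14]
6: 0x8 (blk 2, set 0) → VC-HIT  vc=[6, 14]
7: 0x1a (blk 6, set 0) → VC-HIT  vc=[2, 14]
8: 0x38 (blk 14, set 0) → VC-HIT  vc=[2, 6]
9: 0x1b (blk 6, set 0) → VC-HIT  vc=[2, 14]
10: 0x1a (blk 6, set 0) → L1-HIT  vc=[2, 14]

VC = [2, 14]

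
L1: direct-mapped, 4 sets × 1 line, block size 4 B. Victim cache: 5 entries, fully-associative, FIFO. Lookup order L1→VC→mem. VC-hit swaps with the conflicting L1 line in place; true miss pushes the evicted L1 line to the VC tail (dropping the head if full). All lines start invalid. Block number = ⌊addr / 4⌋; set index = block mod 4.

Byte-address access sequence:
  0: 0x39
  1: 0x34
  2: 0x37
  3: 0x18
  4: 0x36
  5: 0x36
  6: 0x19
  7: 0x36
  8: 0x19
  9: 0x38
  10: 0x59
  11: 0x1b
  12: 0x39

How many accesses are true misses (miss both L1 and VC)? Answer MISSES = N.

MISSES = 4

  [0] addr=0x39 blk=14 s=2: MISS | VC []
  [1] addr=0x34 blk=13 s=1: MISS | VC []
  [2] addr=0x37 blk=13 s=1: L1-HIT | VC []
  [3] addr=0x18 blk=6 s=2: MISS | VC [14]
  [4] addr=0x36 blk=13 s=1: L1-HIT | VC [14]
  [5] addr=0x36 blk=13 s=1: L1-HIT | VC [14]
  [6] addr=0x19 blk=6 s=2: L1-HIT | VC [14]
  [7] addr=0x36 blk=13 s=1: L1-HIT | VC [14]
  [8] addr=0x19 blk=6 s=2: L1-HIT | VC [14]
  [9] addr=0x38 blk=14 s=2: VC-HIT | VC [6]
  [10] addr=0x59 blk=22 s=2: MISS | VC [6, 14]
  [11] addr=0x1b blk=6 s=2: VC-HIT | VC [22, 14]
  [12] addr=0x39 blk=14 s=2: VC-HIT | VC [22, 6]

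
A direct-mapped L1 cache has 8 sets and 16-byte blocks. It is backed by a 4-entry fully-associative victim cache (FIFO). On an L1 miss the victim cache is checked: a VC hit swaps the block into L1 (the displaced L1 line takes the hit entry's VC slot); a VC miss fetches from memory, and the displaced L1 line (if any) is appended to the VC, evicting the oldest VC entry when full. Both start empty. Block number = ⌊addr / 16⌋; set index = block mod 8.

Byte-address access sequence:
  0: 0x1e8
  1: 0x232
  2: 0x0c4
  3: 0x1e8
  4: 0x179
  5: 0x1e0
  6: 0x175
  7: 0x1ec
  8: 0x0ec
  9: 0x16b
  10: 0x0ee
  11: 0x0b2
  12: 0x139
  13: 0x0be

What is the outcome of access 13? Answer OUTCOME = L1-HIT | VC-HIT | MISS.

OUTCOME = VC-HIT

#0 0x1e8→b30/s6 MISS; vc=[]
#1 0x232→b35/s3 MISS; vc=[]
#2 0xc4→b12/s4 MISS; vc=[]
#3 0x1e8→b30/s6 L1-HIT; vc=[]
#4 0x179→b23/s7 MISS; vc=[]
#5 0x1e0→b30/s6 L1-HIT; vc=[]
#6 0x175→b23/s7 L1-HIT; vc=[]
#7 0x1ec→b30/s6 L1-HIT; vc=[]
#8 0xec→b14/s6 MISS; vc=[30]
#9 0x16b→b22/s6 MISS; vc=[30,14]
#10 0xee→b14/s6 VC-HIT; vc=[30,22]
#11 0xb2→b11/s3 MISS; vc=[30,22,35]
#12 0x139→b19/s3 MISS; vc=[30,22,35,11]
#13 0xbe→b11/s3 VC-HIT; vc=[30,22,35,19]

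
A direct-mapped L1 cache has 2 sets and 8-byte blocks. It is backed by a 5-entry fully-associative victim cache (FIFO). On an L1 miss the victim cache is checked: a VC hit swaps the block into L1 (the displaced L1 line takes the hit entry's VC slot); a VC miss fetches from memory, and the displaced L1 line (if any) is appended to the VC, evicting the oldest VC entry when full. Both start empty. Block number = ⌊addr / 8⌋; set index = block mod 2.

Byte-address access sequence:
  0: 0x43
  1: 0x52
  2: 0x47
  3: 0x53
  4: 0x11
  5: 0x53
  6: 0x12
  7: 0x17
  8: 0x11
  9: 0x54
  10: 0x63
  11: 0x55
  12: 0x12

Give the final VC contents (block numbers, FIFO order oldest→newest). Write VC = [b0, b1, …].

  [0] addr=0x43 blk=8 s=0: MISS | VC []
  [1] addr=0x52 blk=10 s=0: MISS | VC [8]
  [2] addr=0x47 blk=8 s=0: VC-HIT | VC [10]
  [3] addr=0x53 blk=10 s=0: VC-HIT | VC [8]
  [4] addr=0x11 blk=2 s=0: MISS | VC [8, 10]
  [5] addr=0x53 blk=10 s=0: VC-HIT | VC [8, 2]
  [6] addr=0x12 blk=2 s=0: VC-HIT | VC [8, 10]
  [7] addr=0x17 blk=2 s=0: L1-HIT | VC [8, 10]
  [8] addr=0x11 blk=2 s=0: L1-HIT | VC [8, 10]
  [9] addr=0x54 blk=10 s=0: VC-HIT | VC [8, 2]
  [10] addr=0x63 blk=12 s=0: MISS | VC [8, 2, 10]
  [11] addr=0x55 blk=10 s=0: VC-HIT | VC [8, 2, 12]
  [12] addr=0x12 blk=2 s=0: VC-HIT | VC [8, 10, 12]

VC = [8, 10, 12]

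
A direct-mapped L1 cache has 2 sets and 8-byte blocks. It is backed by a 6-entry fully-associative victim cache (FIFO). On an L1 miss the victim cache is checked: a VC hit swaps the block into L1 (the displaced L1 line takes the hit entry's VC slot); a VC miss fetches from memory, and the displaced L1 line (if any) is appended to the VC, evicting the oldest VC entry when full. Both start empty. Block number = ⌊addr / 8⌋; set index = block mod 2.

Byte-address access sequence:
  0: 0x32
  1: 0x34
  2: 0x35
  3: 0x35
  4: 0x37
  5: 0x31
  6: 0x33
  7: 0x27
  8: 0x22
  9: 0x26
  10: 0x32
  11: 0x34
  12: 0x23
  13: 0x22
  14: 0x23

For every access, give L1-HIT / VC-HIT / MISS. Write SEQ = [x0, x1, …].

SEQ = [MISS, L1-HIT, L1-HIT, L1-HIT, L1-HIT, L1-HIT, L1-HIT, MISS, L1-HIT, L1-HIT, VC-HIT, L1-HIT, VC-HIT, L1-HIT, L1-HIT]

#0 0x32→b6/s0 MISS; vc=[]
#1 0x34→b6/s0 L1-HIT; vc=[]
#2 0x35→b6/s0 L1-HIT; vc=[]
#3 0x35→b6/s0 L1-HIT; vc=[]
#4 0x37→b6/s0 L1-HIT; vc=[]
#5 0x31→b6/s0 L1-HIT; vc=[]
#6 0x33→b6/s0 L1-HIT; vc=[]
#7 0x27→b4/s0 MISS; vc=[6]
#8 0x22→b4/s0 L1-HIT; vc=[6]
#9 0x26→b4/s0 L1-HIT; vc=[6]
#10 0x32→b6/s0 VC-HIT; vc=[4]
#11 0x34→b6/s0 L1-HIT; vc=[4]
#12 0x23→b4/s0 VC-HIT; vc=[6]
#13 0x22→b4/s0 L1-HIT; vc=[6]
#14 0x23→b4/s0 L1-HIT; vc=[6]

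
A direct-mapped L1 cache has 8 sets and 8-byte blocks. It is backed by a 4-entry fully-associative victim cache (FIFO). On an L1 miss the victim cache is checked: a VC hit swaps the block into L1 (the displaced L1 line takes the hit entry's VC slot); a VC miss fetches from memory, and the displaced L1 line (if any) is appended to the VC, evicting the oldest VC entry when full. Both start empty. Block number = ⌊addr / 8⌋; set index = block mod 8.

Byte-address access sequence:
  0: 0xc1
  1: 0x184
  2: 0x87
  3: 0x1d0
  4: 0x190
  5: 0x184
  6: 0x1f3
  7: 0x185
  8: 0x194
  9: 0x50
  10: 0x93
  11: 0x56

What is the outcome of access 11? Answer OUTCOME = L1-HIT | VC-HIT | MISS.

0: 0xc1 (blk 24, set 0) → MISS  vc=[]
1: 0x184 (blk 48, set 0) → MISS  vc=[24]
2: 0x87 (blk 16, set 0) → MISS  vc=[24, 48]
3: 0x1d0 (blk 58, set 2) → MISS  vc=[24, 48]
4: 0x190 (blk 50, set 2) → MISS  vc=[24, 48, 58]
5: 0x184 (blk 48, set 0) → VC-HIT  vc=[24, 16, 58]
6: 0x1f3 (blk 62, set 6) → MISS  vc=[24, 16, 58]
7: 0x185 (blk 48, set 0) → L1-HIT  vc=[24, 16, 58]
8: 0x194 (blk 50, set 2) → L1-HIT  vc=[24, 16, 58]
9: 0x50 (blk 10, set 2) → MISS  vc=[24, 16, 58, 50]
10: 0x93 (blk 18, set 2) → MISS  vc=[16, 58, 50, 10]
11: 0x56 (blk 10, set 2) → VC-HIT  vc=[16, 58, 50, 18]

OUTCOME = VC-HIT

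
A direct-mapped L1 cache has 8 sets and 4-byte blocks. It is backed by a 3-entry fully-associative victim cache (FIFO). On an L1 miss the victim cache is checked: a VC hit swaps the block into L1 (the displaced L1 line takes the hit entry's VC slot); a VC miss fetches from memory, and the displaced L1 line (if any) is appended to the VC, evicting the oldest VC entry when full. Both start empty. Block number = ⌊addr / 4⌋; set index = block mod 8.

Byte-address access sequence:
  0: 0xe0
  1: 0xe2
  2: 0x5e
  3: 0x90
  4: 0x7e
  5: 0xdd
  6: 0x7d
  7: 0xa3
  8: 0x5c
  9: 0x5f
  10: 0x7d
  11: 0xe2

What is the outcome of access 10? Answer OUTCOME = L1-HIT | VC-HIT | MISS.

OUTCOME = VC-HIT

#0 0xe0→b56/s0 MISS; vc=[]
#1 0xe2→b56/s0 L1-HIT; vc=[]
#2 0x5e→b23/s7 MISS; vc=[]
#3 0x90→b36/s4 MISS; vc=[]
#4 0x7e→b31/s7 MISS; vc=[23]
#5 0xdd→b55/s7 MISS; vc=[23,31]
#6 0x7d→b31/s7 VC-HIT; vc=[23,55]
#7 0xa3→b40/s0 MISS; vc=[23,55,56]
#8 0x5c→b23/s7 VC-HIT; vc=[31,55,56]
#9 0x5f→b23/s7 L1-HIT; vc=[31,55,56]
#10 0x7d→b31/s7 VC-HIT; vc=[23,55,56]
#11 0xe2→b56/s0 VC-HIT; vc=[23,55,40]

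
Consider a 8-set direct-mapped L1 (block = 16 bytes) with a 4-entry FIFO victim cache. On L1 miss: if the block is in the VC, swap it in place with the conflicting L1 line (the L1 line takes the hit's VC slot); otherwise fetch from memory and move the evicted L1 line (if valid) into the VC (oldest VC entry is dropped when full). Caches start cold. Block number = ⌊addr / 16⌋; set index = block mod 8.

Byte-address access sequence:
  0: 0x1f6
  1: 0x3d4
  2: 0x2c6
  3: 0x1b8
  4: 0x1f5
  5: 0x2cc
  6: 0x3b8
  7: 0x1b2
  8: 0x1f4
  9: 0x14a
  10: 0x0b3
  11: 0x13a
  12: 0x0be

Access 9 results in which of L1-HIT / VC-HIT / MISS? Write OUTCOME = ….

  [0] addr=0x1f6 blk=31 s=7: MISS | VC []
  [1] addr=0x3d4 blk=61 s=5: MISS | VC []
  [2] addr=0x2c6 blk=44 s=4: MISS | VC []
  [3] addr=0x1b8 blk=27 s=3: MISS | VC []
  [4] addr=0x1f5 blk=31 s=7: L1-HIT | VC []
  [5] addr=0x2cc blk=44 s=4: L1-HIT | VC []
  [6] addr=0x3b8 blk=59 s=3: MISS | VC [27]
  [7] addr=0x1b2 blk=27 s=3: VC-HIT | VC [59]
  [8] addr=0x1f4 blk=31 s=7: L1-HIT | VC [59]
  [9] addr=0x14a blk=20 s=4: MISS | VC [59, 44]
  [10] addr=0xb3 blk=11 s=3: MISS | VC [59, 44, 27]
  [11] addr=0x13a blk=19 s=3: MISS | VC [59, 44, 27, 11]
  [12] addr=0xbe blk=11 s=3: VC-HIT | VC [59, 44, 27, 19]

OUTCOME = MISS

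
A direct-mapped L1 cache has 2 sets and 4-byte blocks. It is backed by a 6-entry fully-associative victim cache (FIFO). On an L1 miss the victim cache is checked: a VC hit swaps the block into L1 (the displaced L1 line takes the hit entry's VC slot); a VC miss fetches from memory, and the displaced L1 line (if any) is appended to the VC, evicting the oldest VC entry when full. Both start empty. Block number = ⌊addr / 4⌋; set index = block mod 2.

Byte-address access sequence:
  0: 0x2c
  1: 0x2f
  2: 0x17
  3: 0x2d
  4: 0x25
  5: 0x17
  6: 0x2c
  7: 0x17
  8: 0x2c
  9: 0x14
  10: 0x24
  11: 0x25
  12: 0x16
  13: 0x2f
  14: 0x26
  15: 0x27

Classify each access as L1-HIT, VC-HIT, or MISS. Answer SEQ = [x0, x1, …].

#0 0x2c→b11/s1 MISS; vc=[]
#1 0x2f→b11/s1 L1-HIT; vc=[]
#2 0x17→b5/s1 MISS; vc=[11]
#3 0x2d→b11/s1 VC-HIT; vc=[5]
#4 0x25→b9/s1 MISS; vc=[5,11]
#5 0x17→b5/s1 VC-HIT; vc=[9,11]
#6 0x2c→b11/s1 VC-HIT; vc=[9,5]
#7 0x17→b5/s1 VC-HIT; vc=[9,11]
#8 0x2c→b11/s1 VC-HIT; vc=[9,5]
#9 0x14→b5/s1 VC-HIT; vc=[9,11]
#10 0x24→b9/s1 VC-HIT; vc=[5,11]
#11 0x25→b9/s1 L1-HIT; vc=[5,11]
#12 0x16→b5/s1 VC-HIT; vc=[9,11]
#13 0x2f→b11/s1 VC-HIT; vc=[9,5]
#14 0x26→b9/s1 VC-HIT; vc=[11,5]
#15 0x27→b9/s1 L1-HIT; vc=[11,5]

SEQ = [MISS, L1-HIT, MISS, VC-HIT, MISS, VC-HIT, VC-HIT, VC-HIT, VC-HIT, VC-HIT, VC-HIT, L1-HIT, VC-HIT, VC-HIT, VC-HIT, L1-HIT]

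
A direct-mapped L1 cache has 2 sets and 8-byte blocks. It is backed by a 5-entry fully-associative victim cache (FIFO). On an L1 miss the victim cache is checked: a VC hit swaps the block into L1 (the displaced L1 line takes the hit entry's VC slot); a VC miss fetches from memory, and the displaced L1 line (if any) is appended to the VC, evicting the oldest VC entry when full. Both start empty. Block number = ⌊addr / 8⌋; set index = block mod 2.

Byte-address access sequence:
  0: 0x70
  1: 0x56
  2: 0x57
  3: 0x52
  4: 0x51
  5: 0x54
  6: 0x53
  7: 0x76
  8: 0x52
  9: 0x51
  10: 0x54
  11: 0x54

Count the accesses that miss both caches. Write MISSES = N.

0: 0x70 (blk 14, set 0) → MISS  vc=[]
1: 0x56 (blk 10, set 0) → MISS  vc=[14]
2: 0x57 (blk 10, set 0) → L1-HIT  vc=[14]
3: 0x52 (blk 10, set 0) → L1-HIT  vc=[14]
4: 0x51 (blk 10, set 0) → L1-HIT  vc=[14]
5: 0x54 (blk 10, set 0) → L1-HIT  vc=[14]
6: 0x53 (blk 10, set 0) → L1-HIT  vc=[14]
7: 0x76 (blk 14, set 0) → VC-HIT  vc=[10]
8: 0x52 (blk 10, set 0) → VC-HIT  vc=[14]
9: 0x51 (blk 10, set 0) → L1-HIT  vc=[14]
10: 0x54 (blk 10, set 0) → L1-HIT  vc=[14]
11: 0x54 (blk 10, set 0) → L1-HIT  vc=[14]

MISSES = 2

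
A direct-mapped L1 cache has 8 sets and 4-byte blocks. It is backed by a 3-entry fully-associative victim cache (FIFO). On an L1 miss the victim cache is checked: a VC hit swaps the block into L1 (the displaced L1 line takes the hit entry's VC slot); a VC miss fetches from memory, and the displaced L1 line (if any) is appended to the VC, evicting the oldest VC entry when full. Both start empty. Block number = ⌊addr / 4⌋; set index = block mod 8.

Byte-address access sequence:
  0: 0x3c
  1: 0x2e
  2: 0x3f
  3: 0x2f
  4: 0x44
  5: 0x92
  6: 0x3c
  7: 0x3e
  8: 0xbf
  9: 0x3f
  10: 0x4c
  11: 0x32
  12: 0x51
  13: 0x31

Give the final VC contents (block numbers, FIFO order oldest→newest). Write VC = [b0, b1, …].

0: 0x3c (blk 15, set 7) → MISS  vc=[]
1: 0x2e (blk 11, set 3) → MISS  vc=[]
2: 0x3f (blk 15, set 7) → L1-HIT  vc=[]
3: 0x2f (blk 11, set 3) → L1-HIT  vc=[]
4: 0x44 (blk 17, set 1) → MISS  vc=[]
5: 0x92 (blk 36, set 4) → MISS  vc=[]
6: 0x3c (blk 15, set 7) → L1-HIT  vc=[]
7: 0x3e (blk 15, set 7) → L1-HIT  vc=[]
8: 0xbf (blk 47, set 7) → MISS  vc=[15]
9: 0x3f (blk 15, set 7) → VC-HIT  vc=[47]
10: 0x4c (blk 19, set 3) → MISS  vc=[47, 11]
11: 0x32 (blk 12, set 4) → MISS  vc=[47, 11, 36]
12: 0x51 (blk 20, set 4) → MISS  vc=[11, 36, 12]
13: 0x31 (blk 12, set 4) → VC-HIT  vc=[11, 36, 20]

VC = [11, 36, 20]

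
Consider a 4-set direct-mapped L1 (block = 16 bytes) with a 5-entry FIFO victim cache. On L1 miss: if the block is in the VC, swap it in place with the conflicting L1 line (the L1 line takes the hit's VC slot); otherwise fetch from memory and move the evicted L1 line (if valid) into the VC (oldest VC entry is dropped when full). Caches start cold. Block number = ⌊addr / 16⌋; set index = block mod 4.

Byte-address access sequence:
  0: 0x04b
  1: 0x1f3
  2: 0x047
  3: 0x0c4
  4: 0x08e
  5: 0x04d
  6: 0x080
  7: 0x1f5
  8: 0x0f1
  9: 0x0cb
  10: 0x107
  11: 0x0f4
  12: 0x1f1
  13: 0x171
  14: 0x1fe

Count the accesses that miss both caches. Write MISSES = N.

0: 0x4b (blk 4, set 0) → MISS  vc=[]
1: 0x1f3 (blk 31, set 3) → MISS  vc=[]
2: 0x47 (blk 4, set 0) → L1-HIT  vc=[]
3: 0xc4 (blk 12, set 0) → MISS  vc=[4]
4: 0x8e (blk 8, set 0) → MISS  vc=[4, 12]
5: 0x4d (blk 4, set 0) → VC-HIT  vc=[8, 12]
6: 0x80 (blk 8, set 0) → VC-HIT  vc=[4, 12]
7: 0x1f5 (blk 31, set 3) → L1-HIT  vc=[4, 12]
8: 0xf1 (blk 15, set 3) → MISS  vc=[4, 12, 31]
9: 0xcb (blk 12, set 0) → VC-HIT  vc=[4, 8, 31]
10: 0x107 (blk 16, set 0) → MISS  vc=[4, 8, 31, 12]
11: 0xf4 (blk 15, set 3) → L1-HIT  vc=[4, 8, 31, 12]
12: 0x1f1 (blk 31, set 3) → VC-HIT  vc=[4, 8, 15, 12]
13: 0x171 (blk 23, set 3) → MISS  vc=[4, 8, 15, 12, 31]
14: 0x1fe (blk 31, set 3) → VC-HIT  vc=[4, 8, 15, 12, 23]

MISSES = 7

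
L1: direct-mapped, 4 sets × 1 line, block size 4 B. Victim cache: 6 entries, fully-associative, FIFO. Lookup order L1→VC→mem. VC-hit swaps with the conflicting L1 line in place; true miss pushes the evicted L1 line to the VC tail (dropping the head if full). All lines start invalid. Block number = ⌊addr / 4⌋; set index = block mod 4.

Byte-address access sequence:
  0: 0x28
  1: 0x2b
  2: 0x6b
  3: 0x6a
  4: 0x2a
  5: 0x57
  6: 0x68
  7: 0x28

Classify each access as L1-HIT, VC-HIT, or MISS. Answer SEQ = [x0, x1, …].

SEQ = [MISS, L1-HIT, MISS, L1-HIT, VC-HIT, MISS, VC-HIT, VC-HIT]

0: 0x28 (blk 10, set 2) → MISS  vc=[]
1: 0x2b (blk 10, set 2) → L1-HIT  vc=[]
2: 0x6b (blk 26, set 2) → MISS  vc=[10]
3: 0x6a (blk 26, set 2) → L1-HIT  vc=[10]
4: 0x2a (blk 10, set 2) → VC-HIT  vc=[26]
5: 0x57 (blk 21, set 1) → MISS  vc=[26]
6: 0x68 (blk 26, set 2) → VC-HIT  vc=[10]
7: 0x28 (blk 10, set 2) → VC-HIT  vc=[26]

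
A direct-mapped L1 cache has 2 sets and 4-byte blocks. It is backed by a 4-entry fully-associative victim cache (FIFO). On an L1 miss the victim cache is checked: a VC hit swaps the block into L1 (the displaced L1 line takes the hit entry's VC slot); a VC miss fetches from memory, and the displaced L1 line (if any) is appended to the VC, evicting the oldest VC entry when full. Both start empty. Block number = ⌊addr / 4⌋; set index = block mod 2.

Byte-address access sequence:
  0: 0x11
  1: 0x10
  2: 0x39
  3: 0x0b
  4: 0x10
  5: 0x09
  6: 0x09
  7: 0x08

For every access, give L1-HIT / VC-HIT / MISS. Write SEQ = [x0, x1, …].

SEQ = [MISS, L1-HIT, MISS, MISS, VC-HIT, VC-HIT, L1-HIT, L1-HIT]

#0 0x11→b4/s0 MISS; vc=[]
#1 0x10→b4/s0 L1-HIT; vc=[]
#2 0x39→b14/s0 MISS; vc=[4]
#3 0xb→b2/s0 MISS; vc=[4,14]
#4 0x10→b4/s0 VC-HIT; vc=[2,14]
#5 0x9→b2/s0 VC-HIT; vc=[4,14]
#6 0x9→b2/s0 L1-HIT; vc=[4,14]
#7 0x8→b2/s0 L1-HIT; vc=[4,14]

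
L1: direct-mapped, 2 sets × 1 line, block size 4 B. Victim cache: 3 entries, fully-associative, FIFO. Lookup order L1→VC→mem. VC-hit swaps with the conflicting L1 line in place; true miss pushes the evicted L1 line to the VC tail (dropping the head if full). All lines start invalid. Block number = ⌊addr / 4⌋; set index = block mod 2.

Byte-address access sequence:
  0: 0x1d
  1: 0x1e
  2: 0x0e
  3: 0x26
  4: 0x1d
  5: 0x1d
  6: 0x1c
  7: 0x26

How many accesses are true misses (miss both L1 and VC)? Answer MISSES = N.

MISSES = 3

  [0] addr=0x1d blk=7 s=1: MISS | VC []
  [1] addr=0x1e blk=7 s=1: L1-HIT | VC []
  [2] addr=0xe blk=3 s=1: MISS | VC [7]
  [3] addr=0x26 blk=9 s=1: MISS | VC [7, 3]
  [4] addr=0x1d blk=7 s=1: VC-HIT | VC [9, 3]
  [5] addr=0x1d blk=7 s=1: L1-HIT | VC [9, 3]
  [6] addr=0x1c blk=7 s=1: L1-HIT | VC [9, 3]
  [7] addr=0x26 blk=9 s=1: VC-HIT | VC [7, 3]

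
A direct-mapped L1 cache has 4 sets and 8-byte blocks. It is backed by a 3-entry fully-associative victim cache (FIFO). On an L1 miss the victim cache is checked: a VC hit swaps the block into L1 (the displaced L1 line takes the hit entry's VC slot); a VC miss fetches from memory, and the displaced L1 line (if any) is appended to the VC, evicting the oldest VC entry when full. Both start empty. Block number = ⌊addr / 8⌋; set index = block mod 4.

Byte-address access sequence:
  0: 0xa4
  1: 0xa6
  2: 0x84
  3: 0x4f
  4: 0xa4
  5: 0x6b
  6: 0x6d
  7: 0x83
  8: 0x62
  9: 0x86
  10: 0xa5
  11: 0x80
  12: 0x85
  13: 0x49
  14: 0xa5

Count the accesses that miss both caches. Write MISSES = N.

  [0] addr=0xa4 blk=20 s=0: MISS | VC []
  [1] addr=0xa6 blk=20 s=0: L1-HIT | VC []
  [2] addr=0x84 blk=16 s=0: MISS | VC [20]
  [3] addr=0x4f blk=9 s=1: MISS | VC [20]
  [4] addr=0xa4 blk=20 s=0: VC-HIT | VC [16]
  [5] addr=0x6b blk=13 s=1: MISS | VC [16, 9]
  [6] addr=0x6d blk=13 s=1: L1-HIT | VC [16, 9]
  [7] addr=0x83 blk=16 s=0: VC-HIT | VC [20, 9]
  [8] addr=0x62 blk=12 s=0: MISS | VC [20, 9, 16]
  [9] addr=0x86 blk=16 s=0: VC-HIT | VC [20, 9, 12]
  [10] addr=0xa5 blk=20 s=0: VC-HIT | VC [16, 9, 12]
  [11] addr=0x80 blk=16 s=0: VC-HIT | VC [20, 9, 12]
  [12] addr=0x85 blk=16 s=0: L1-HIT | VC [20, 9, 12]
  [13] addr=0x49 blk=9 s=1: VC-HIT | VC [20, 13, 12]
  [14] addr=0xa5 blk=20 s=0: VC-HIT | VC [16, 13, 12]

MISSES = 5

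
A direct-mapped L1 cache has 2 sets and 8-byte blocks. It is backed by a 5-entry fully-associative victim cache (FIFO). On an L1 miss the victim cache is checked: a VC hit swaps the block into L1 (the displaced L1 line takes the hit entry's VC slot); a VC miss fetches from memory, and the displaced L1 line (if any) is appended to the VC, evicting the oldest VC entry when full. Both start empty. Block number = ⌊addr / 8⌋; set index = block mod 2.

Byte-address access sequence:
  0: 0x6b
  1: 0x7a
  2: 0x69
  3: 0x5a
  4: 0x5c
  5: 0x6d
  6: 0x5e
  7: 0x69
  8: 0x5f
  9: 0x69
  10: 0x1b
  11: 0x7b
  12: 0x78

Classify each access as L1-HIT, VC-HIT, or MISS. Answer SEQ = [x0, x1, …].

  [0] addr=0x6b blk=13 s=1: MISS | VC []
  [1] addr=0x7a blk=15 s=1: MISS | VC [13]
  [2] addr=0x69 blk=13 s=1: VC-HIT | VC [15]
  [3] addr=0x5a blk=11 s=1: MISS | VC [15, 13]
  [4] addr=0x5c blk=11 s=1: L1-HIT | VC [15, 13]
  [5] addr=0x6d blk=13 s=1: VC-HIT | VC [15, 11]
  [6] addr=0x5e blk=11 s=1: VC-HIT | VC [15, 13]
  [7] addr=0x69 blk=13 s=1: VC-HIT | VC [15, 11]
  [8] addr=0x5f blk=11 s=1: VC-HIT | VC [15, 13]
  [9] addr=0x69 blk=13 s=1: VC-HIT | VC [15, 11]
  [10] addr=0x1b blk=3 s=1: MISS | VC [15, 11, 13]
  [11] addr=0x7b blk=15 s=1: VC-HIT | VC [3, 11, 13]
  [12] addr=0x78 blk=15 s=1: L1-HIT | VC [3, 11, 13]

SEQ = [MISS, MISS, VC-HIT, MISS, L1-HIT, VC-HIT, VC-HIT, VC-HIT, VC-HIT, VC-HIT, MISS, VC-HIT, L1-HIT]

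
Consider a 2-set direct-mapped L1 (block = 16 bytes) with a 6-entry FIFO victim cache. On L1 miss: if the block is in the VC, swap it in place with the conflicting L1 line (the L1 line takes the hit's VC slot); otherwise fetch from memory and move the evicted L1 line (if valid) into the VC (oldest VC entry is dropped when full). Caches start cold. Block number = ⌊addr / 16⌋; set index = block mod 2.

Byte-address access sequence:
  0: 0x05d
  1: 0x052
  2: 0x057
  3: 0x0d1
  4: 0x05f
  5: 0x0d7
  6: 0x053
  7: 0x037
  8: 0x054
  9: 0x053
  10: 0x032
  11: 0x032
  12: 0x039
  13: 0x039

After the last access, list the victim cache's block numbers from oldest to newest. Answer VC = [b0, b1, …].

VC = [13, 5]

  [0] addr=0x5d blk=5 s=1: MISS | VC []
  [1] addr=0x52 blk=5 s=1: L1-HIT | VC []
  [2] addr=0x57 blk=5 s=1: L1-HIT | VC []
  [3] addr=0xd1 blk=13 s=1: MISS | VC [5]
  [4] addr=0x5f blk=5 s=1: VC-HIT | VC [13]
  [5] addr=0xd7 blk=13 s=1: VC-HIT | VC [5]
  [6] addr=0x53 blk=5 s=1: VC-HIT | VC [13]
  [7] addr=0x37 blk=3 s=1: MISS | VC [13, 5]
  [8] addr=0x54 blk=5 s=1: VC-HIT | VC [13, 3]
  [9] addr=0x53 blk=5 s=1: L1-HIT | VC [13, 3]
  [10] addr=0x32 blk=3 s=1: VC-HIT | VC [13, 5]
  [11] addr=0x32 blk=3 s=1: L1-HIT | VC [13, 5]
  [12] addr=0x39 blk=3 s=1: L1-HIT | VC [13, 5]
  [13] addr=0x39 blk=3 s=1: L1-HIT | VC [13, 5]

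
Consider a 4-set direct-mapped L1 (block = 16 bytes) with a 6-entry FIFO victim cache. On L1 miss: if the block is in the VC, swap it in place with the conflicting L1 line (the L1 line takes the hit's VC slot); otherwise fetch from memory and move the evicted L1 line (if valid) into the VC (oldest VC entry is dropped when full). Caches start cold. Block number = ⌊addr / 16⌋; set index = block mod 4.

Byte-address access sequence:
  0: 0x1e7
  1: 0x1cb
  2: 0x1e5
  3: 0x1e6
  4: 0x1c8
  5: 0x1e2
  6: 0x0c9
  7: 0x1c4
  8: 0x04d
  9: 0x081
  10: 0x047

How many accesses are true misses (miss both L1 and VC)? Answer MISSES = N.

MISSES = 5

#0 0x1e7→b30/s2 MISS; vc=[]
#1 0x1cb→b28/s0 MISS; vc=[]
#2 0x1e5→b30/s2 L1-HIT; vc=[]
#3 0x1e6→b30/s2 L1-HIT; vc=[]
#4 0x1c8→b28/s0 L1-HIT; vc=[]
#5 0x1e2→b30/s2 L1-HIT; vc=[]
#6 0xc9→b12/s0 MISS; vc=[28]
#7 0x1c4→b28/s0 VC-HIT; vc=[12]
#8 0x4d→b4/s0 MISS; vc=[12,28]
#9 0x81→b8/s0 MISS; vc=[12,28,4]
#10 0x47→b4/s0 VC-HIT; vc=[12,28,8]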